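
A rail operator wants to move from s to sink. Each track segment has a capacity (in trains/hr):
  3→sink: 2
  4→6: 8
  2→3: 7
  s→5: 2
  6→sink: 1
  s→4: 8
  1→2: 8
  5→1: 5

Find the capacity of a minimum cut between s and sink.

Max flow = 3 (via 2 augmenting paths).
In the residual at optimum, the set reachable from s is {4, 6, s}.
Cut edges: s→5 (cap 2), 6→sink (cap 1). Sum = 3.

3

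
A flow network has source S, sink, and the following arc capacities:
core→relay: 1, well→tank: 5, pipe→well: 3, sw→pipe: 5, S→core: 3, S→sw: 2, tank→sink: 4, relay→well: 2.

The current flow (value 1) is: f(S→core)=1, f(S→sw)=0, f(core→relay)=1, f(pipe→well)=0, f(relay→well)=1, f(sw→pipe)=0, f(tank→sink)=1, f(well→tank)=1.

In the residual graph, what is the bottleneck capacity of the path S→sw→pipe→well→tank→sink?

2

Residual capacities along the path: S→sw: 2, sw→pipe: 5, pipe→well: 3, well→tank: 4, tank→sink: 3.
Minimum is 2.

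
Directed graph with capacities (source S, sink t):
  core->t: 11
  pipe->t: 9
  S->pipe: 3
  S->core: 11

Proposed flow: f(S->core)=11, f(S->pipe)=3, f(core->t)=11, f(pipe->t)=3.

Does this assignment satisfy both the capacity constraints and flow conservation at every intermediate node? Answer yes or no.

Yes

Every edge has 0 ≤ f(e) ≤ cap(e).
At each intermediate node, inflow equals outflow.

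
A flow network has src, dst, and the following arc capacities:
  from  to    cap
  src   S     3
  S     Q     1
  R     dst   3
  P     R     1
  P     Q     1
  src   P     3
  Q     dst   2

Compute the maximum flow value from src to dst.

3

Augment src->P->R->dst: bottleneck 1. Total 1.
Augment src->P->Q->dst: bottleneck 1. Total 2.
Augment src->S->Q->dst: bottleneck 1. Total 3.
No augmenting path remains in the residual graph.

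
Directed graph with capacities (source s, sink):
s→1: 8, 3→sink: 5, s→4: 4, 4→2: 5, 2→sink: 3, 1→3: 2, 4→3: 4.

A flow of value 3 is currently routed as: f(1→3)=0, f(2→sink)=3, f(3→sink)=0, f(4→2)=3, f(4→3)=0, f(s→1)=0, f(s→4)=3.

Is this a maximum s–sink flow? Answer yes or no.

Residual path s→4→3→sink has bottleneck 1 > 0.
Pushing 1 along it raises the flow to 4, so the given flow is not maximum.

No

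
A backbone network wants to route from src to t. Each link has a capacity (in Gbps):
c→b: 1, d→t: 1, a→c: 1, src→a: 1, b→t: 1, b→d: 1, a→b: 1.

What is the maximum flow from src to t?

1

Augment src→a→b→t: bottleneck 1. Total 1.
No augmenting path remains in the residual graph.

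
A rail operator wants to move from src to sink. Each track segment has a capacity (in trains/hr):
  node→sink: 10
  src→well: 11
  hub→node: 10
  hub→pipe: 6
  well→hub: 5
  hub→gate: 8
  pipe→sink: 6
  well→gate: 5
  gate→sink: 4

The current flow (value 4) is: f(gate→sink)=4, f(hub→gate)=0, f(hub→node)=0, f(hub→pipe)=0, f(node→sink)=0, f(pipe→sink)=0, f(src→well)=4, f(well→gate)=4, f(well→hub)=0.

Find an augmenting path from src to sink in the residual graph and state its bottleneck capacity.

Residual along src→well→hub→node→sink: src→well: 7, well→hub: 5, hub→node: 10, node→sink: 10.
Bottleneck = min = 5.

src→well→hub→node→sink, bottleneck 5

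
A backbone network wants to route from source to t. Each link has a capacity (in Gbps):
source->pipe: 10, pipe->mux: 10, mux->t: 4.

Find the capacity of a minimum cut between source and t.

Max flow = 4 (via 1 augmenting path).
In the residual at optimum, the set reachable from source is {mux, pipe, source}.
Cut edges: mux->t (cap 4). Sum = 4.

4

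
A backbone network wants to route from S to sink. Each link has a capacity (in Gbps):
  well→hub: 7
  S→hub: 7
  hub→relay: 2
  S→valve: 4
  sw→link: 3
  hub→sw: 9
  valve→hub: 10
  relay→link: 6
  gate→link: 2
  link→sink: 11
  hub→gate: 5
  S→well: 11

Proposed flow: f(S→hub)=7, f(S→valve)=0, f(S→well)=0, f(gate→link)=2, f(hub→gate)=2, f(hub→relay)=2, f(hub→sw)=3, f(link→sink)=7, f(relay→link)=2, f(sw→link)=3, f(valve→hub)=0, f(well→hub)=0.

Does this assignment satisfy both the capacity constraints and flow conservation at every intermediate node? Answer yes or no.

Yes

Every edge has 0 ≤ f(e) ≤ cap(e).
At each intermediate node, inflow equals outflow.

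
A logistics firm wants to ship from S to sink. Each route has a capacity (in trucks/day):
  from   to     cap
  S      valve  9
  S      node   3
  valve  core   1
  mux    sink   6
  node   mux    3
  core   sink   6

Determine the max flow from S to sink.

4

Augment S→node→mux→sink: bottleneck 3. Total 3.
Augment S→valve→core→sink: bottleneck 1. Total 4.
No augmenting path remains in the residual graph.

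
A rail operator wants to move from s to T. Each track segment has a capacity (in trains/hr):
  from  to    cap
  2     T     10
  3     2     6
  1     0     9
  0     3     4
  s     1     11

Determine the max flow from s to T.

4

Augment s→1→0→3→2→T: bottleneck 4. Total 4.
No augmenting path remains in the residual graph.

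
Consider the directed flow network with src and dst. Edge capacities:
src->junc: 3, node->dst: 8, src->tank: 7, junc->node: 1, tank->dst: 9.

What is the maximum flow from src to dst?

Augment src->tank->dst: bottleneck 7. Total 7.
Augment src->junc->node->dst: bottleneck 1. Total 8.
No augmenting path remains in the residual graph.

8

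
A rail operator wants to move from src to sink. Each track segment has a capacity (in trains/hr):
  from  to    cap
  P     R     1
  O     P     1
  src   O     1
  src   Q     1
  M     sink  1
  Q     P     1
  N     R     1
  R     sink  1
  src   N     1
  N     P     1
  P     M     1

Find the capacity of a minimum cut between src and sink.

Max flow = 2 (via 2 augmenting paths).
In the residual at optimum, the set reachable from src is {N, O, P, Q, R, src}.
Cut edges: P→M (cap 1), R→sink (cap 1). Sum = 2.

2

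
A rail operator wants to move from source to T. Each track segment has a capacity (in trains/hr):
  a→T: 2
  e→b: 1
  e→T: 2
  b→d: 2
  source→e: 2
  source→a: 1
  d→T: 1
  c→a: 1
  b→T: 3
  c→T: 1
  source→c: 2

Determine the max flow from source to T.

Augment source→c→T: bottleneck 1. Total 1.
Augment source→a→T: bottleneck 1. Total 2.
Augment source→e→T: bottleneck 2. Total 4.
Augment source→c→a→T: bottleneck 1. Total 5.
No augmenting path remains in the residual graph.

5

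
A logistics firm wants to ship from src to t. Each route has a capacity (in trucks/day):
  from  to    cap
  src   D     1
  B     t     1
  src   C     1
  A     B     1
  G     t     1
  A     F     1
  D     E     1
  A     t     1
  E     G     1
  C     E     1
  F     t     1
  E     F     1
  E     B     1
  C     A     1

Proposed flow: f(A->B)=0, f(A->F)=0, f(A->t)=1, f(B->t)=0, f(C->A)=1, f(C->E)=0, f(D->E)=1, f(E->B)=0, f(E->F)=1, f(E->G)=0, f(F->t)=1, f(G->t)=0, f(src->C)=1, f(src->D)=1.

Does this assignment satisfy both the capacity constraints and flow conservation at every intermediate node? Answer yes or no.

Every edge has 0 ≤ f(e) ≤ cap(e).
At each intermediate node, inflow equals outflow.

Yes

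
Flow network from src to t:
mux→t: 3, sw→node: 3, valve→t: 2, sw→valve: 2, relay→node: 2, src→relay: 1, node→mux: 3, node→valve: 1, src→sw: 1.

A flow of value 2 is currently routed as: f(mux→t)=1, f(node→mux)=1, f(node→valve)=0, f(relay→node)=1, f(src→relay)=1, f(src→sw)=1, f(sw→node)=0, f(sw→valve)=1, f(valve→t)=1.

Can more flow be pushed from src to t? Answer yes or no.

Residual reachable from src: {src}; t is not reachable.
Saturated cut: src→sw, src→relay with total capacity 2 = current flow value. Flow is maximum.

No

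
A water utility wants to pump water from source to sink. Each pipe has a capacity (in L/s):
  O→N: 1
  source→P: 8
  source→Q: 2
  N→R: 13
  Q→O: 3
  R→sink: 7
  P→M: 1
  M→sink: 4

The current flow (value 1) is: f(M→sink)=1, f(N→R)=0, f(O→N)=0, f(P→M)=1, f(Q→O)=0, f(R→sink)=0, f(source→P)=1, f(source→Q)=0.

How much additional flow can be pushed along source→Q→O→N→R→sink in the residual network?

1

Residual capacities along the path: source→Q: 2, Q→O: 3, O→N: 1, N→R: 13, R→sink: 7.
Minimum is 1.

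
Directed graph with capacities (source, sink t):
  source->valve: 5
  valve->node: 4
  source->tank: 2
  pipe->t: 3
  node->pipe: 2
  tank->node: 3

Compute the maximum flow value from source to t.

Augment source->valve->node->pipe->t: bottleneck 2. Total 2.
No augmenting path remains in the residual graph.

2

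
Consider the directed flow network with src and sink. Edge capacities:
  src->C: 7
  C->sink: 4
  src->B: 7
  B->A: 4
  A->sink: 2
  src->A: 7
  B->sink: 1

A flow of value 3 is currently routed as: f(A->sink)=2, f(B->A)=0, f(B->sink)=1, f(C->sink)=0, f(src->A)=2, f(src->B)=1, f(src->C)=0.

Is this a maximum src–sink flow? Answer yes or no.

No

Residual path src->C->sink has bottleneck 4 > 0.
Pushing 4 along it raises the flow to 7, so the given flow is not maximum.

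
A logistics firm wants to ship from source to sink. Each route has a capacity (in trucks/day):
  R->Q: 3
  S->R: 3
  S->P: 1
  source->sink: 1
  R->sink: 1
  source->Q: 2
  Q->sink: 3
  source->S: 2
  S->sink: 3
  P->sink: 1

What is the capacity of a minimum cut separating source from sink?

5

Max flow = 5 (via 3 augmenting paths).
In the residual at optimum, the set reachable from source is {source}.
Cut edges: source->S (cap 2), source->Q (cap 2), source->sink (cap 1). Sum = 5.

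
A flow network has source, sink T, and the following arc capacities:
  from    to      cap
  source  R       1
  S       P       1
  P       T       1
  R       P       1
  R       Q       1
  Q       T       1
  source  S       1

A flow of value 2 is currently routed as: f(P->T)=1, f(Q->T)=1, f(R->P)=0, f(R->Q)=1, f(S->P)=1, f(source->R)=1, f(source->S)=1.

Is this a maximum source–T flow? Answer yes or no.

Residual reachable from source: {source}; T is not reachable.
Saturated cut: source->R, source->S with total capacity 2 = current flow value. Flow is maximum.

Yes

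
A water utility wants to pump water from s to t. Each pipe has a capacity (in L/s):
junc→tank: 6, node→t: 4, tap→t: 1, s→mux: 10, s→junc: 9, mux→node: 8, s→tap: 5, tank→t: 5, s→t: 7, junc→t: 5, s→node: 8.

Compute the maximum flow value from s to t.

21

Augment s→t: bottleneck 7. Total 7.
Augment s→junc→t: bottleneck 5. Total 12.
Augment s→tap→t: bottleneck 1. Total 13.
Augment s→node→t: bottleneck 4. Total 17.
Augment s→junc→tank→t: bottleneck 4. Total 21.
No augmenting path remains in the residual graph.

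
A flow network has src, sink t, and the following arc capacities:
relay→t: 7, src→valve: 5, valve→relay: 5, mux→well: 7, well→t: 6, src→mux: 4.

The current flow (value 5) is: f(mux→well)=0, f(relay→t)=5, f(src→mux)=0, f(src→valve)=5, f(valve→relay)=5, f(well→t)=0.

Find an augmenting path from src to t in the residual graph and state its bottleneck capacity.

src→mux→well→t, bottleneck 4

Residual along src→mux→well→t: src→mux: 4, mux→well: 7, well→t: 6.
Bottleneck = min = 4.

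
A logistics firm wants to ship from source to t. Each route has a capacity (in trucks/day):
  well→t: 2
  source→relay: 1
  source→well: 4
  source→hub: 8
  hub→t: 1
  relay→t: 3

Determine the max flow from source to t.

Augment source→relay→t: bottleneck 1. Total 1.
Augment source→well→t: bottleneck 2. Total 3.
Augment source→hub→t: bottleneck 1. Total 4.
No augmenting path remains in the residual graph.

4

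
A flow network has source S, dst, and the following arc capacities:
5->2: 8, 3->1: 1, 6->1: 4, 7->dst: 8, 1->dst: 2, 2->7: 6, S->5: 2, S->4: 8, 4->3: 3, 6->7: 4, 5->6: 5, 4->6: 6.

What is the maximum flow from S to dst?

Augment S->4->3->1->dst: bottleneck 1. Total 1.
Augment S->4->6->1->dst: bottleneck 1. Total 2.
Augment S->4->6->7->dst: bottleneck 4. Total 6.
Augment S->5->2->7->dst: bottleneck 2. Total 8.
No augmenting path remains in the residual graph.

8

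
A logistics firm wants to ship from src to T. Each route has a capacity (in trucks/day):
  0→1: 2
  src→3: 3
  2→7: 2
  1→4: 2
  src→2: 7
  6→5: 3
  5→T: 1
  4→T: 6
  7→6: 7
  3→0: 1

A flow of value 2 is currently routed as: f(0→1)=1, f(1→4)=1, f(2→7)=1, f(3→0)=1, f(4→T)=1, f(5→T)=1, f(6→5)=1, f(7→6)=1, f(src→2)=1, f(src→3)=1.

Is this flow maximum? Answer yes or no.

Residual reachable from src: {2, 3, 5, 6, 7, src}; T is not reachable.
Saturated cut: 3→0, 5→T with total capacity 2 = current flow value. Flow is maximum.

Yes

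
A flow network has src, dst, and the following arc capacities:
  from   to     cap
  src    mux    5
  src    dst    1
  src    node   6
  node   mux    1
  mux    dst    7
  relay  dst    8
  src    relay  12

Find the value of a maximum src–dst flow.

Augment src->dst: bottleneck 1. Total 1.
Augment src->relay->dst: bottleneck 8. Total 9.
Augment src->mux->dst: bottleneck 5. Total 14.
Augment src->node->mux->dst: bottleneck 1. Total 15.
No augmenting path remains in the residual graph.

15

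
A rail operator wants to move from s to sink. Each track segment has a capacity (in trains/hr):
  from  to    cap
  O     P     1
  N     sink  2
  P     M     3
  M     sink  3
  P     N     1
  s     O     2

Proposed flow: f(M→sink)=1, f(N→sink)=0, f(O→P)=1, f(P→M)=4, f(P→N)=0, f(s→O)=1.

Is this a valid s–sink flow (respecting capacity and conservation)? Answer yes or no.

Capacity violated on P→M: flow 4 > capacity 3.

No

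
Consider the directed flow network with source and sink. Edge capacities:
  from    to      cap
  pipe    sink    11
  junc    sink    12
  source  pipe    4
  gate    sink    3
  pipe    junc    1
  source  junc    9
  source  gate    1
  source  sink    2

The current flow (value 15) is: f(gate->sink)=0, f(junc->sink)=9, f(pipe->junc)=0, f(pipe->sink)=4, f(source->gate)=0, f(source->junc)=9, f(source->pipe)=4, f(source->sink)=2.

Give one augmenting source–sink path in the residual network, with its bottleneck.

source->gate->sink, bottleneck 1

Residual along source->gate->sink: source->gate: 1, gate->sink: 3.
Bottleneck = min = 1.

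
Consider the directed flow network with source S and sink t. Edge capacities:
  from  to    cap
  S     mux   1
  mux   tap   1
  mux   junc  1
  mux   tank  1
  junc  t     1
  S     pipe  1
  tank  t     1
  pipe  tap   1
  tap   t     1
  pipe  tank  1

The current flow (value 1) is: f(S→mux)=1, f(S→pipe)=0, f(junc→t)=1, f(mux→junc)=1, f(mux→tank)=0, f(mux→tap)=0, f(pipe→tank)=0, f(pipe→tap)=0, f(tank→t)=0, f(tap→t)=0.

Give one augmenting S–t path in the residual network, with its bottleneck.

S→pipe→tank→t, bottleneck 1

Residual along S→pipe→tank→t: S→pipe: 1, pipe→tank: 1, tank→t: 1.
Bottleneck = min = 1.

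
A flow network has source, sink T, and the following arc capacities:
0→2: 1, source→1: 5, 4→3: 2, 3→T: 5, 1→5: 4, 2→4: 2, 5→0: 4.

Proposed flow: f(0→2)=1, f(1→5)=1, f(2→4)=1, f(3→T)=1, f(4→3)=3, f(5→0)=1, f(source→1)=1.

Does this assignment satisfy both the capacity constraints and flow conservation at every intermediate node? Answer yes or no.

Capacity violated on 4→3: flow 3 > capacity 2.

No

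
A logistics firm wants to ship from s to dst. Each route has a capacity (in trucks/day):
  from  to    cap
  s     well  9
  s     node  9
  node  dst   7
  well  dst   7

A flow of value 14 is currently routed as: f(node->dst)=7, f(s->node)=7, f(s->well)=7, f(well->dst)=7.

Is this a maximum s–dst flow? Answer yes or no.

Yes

Residual reachable from s: {node, s, well}; dst is not reachable.
Saturated cut: node->dst, well->dst with total capacity 14 = current flow value. Flow is maximum.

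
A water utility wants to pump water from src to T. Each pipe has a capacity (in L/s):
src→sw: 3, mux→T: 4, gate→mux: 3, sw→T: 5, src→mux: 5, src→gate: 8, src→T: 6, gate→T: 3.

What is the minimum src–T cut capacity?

16

Max flow = 16 (via 4 augmenting paths).
In the residual at optimum, the set reachable from src is {gate, mux, src}.
Cut edges: src→sw (cap 3), src→T (cap 6), gate→T (cap 3), mux→T (cap 4). Sum = 16.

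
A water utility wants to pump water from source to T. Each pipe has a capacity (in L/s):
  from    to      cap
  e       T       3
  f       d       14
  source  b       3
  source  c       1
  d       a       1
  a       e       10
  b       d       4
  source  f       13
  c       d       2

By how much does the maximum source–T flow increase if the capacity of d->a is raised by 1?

Original max flow = 1.
After raising cap(d->a), augmenting paths through that edge carry 1 more unit.
New max flow = 2. Increase = 1.

1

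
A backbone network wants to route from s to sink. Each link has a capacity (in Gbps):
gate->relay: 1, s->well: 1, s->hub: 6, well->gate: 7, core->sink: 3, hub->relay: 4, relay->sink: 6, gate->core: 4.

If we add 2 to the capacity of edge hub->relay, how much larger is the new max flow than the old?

2

Original max flow = 5.
After raising cap(hub->relay), augmenting paths through that edge carry 2 more units.
New max flow = 7. Increase = 2.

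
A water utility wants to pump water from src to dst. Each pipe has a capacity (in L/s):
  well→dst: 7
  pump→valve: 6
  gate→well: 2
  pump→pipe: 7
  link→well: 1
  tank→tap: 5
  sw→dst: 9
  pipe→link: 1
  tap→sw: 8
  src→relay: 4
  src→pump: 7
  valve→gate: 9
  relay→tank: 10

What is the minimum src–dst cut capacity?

7

Max flow = 7 (via 3 augmenting paths).
In the residual at optimum, the set reachable from src is {gate, pipe, pump, src, valve}.
Cut edges: pipe→link (cap 1), gate→well (cap 2), src→relay (cap 4). Sum = 7.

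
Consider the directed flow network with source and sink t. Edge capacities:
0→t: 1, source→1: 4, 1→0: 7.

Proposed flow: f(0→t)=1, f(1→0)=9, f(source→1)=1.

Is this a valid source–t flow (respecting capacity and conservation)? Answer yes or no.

Capacity violated on 1→0: flow 9 > capacity 7.

No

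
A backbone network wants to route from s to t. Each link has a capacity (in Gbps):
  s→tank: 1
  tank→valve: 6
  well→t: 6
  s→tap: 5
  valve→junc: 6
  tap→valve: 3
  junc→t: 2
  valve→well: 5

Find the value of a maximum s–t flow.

Augment s→tap→valve→junc→t: bottleneck 2. Total 2.
Augment s→tap→valve→well→t: bottleneck 1. Total 3.
Augment s→tank→valve→well→t: bottleneck 1. Total 4.
No augmenting path remains in the residual graph.

4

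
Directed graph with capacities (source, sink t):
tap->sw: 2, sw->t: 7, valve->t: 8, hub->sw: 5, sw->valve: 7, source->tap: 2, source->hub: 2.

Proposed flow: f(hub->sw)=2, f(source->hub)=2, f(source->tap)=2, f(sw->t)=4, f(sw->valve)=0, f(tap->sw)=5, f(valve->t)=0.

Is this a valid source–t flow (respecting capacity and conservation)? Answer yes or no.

No

Capacity violated on tap->sw: flow 5 > capacity 2.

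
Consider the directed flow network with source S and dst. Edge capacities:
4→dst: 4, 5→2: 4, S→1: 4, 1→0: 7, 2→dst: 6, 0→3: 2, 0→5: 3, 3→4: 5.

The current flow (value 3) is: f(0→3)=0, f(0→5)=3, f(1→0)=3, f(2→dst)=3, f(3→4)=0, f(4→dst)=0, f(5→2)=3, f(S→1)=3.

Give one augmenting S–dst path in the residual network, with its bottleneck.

S→1→0→3→4→dst, bottleneck 1

Residual along S→1→0→3→4→dst: S→1: 1, 1→0: 4, 0→3: 2, 3→4: 5, 4→dst: 4.
Bottleneck = min = 1.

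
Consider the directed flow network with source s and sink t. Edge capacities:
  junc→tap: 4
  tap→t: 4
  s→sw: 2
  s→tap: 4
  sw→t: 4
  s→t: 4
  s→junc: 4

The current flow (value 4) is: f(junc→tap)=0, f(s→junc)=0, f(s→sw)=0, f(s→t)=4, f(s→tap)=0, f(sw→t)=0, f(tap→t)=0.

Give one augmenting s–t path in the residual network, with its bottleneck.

s→sw→t, bottleneck 2

Residual along s→sw→t: s→sw: 2, sw→t: 4.
Bottleneck = min = 2.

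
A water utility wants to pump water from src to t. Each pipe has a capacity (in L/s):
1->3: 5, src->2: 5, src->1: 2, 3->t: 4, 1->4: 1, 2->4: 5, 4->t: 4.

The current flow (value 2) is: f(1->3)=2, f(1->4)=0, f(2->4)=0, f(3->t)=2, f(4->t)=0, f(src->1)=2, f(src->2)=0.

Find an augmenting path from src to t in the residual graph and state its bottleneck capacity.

Residual along src->2->4->t: src->2: 5, 2->4: 5, 4->t: 4.
Bottleneck = min = 4.

src->2->4->t, bottleneck 4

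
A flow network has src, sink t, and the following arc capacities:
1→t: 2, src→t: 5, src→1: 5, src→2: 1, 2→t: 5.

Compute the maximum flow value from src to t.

8

Augment src→t: bottleneck 5. Total 5.
Augment src→2→t: bottleneck 1. Total 6.
Augment src→1→t: bottleneck 2. Total 8.
No augmenting path remains in the residual graph.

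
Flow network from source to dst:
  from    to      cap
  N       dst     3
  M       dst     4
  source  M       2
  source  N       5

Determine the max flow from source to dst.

Augment source→M→dst: bottleneck 2. Total 2.
Augment source→N→dst: bottleneck 3. Total 5.
No augmenting path remains in the residual graph.

5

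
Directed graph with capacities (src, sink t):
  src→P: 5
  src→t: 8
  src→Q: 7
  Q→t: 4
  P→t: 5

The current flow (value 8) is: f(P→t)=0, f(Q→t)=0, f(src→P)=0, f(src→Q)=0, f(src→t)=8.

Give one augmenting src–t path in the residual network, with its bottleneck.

Residual along src→P→t: src→P: 5, P→t: 5.
Bottleneck = min = 5.

src→P→t, bottleneck 5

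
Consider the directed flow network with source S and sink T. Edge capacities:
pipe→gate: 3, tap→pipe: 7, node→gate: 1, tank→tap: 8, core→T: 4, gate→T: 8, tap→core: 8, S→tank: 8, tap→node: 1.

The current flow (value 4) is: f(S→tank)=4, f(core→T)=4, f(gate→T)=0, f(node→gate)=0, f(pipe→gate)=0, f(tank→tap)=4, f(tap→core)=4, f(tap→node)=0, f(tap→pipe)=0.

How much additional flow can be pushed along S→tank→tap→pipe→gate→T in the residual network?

3

Residual capacities along the path: S→tank: 4, tank→tap: 4, tap→pipe: 7, pipe→gate: 3, gate→T: 8.
Minimum is 3.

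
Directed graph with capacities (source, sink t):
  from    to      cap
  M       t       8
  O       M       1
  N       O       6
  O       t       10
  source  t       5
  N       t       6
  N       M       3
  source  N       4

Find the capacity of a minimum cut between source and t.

9

Max flow = 9 (via 2 augmenting paths).
In the residual at optimum, the set reachable from source is {source}.
Cut edges: source→N (cap 4), source→t (cap 5). Sum = 9.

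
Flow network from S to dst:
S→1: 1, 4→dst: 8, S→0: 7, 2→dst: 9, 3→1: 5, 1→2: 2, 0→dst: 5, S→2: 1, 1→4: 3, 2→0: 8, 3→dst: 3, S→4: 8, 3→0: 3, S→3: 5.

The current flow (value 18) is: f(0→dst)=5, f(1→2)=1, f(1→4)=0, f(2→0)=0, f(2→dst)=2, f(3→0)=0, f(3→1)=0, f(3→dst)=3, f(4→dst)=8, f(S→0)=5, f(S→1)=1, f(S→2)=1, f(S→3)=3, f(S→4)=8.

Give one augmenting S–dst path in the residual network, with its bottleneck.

S→3→1→2→dst, bottleneck 1

Residual along S→3→1→2→dst: S→3: 2, 3→1: 5, 1→2: 1, 2→dst: 7.
Bottleneck = min = 1.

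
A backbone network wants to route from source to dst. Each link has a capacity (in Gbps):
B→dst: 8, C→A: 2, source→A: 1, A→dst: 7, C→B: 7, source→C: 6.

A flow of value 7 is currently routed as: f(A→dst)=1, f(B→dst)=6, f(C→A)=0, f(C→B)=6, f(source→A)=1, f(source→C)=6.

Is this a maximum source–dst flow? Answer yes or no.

Yes

Residual reachable from source: {source}; dst is not reachable.
Saturated cut: source→C, source→A with total capacity 7 = current flow value. Flow is maximum.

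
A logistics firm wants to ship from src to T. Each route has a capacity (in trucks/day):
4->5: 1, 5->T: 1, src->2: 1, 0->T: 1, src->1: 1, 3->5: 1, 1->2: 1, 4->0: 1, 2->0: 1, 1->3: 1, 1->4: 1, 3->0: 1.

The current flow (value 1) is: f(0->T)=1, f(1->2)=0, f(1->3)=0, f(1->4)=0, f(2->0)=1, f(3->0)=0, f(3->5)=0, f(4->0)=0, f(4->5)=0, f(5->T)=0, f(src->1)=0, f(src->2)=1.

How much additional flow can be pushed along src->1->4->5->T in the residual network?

1

Residual capacities along the path: src->1: 1, 1->4: 1, 4->5: 1, 5->T: 1.
Minimum is 1.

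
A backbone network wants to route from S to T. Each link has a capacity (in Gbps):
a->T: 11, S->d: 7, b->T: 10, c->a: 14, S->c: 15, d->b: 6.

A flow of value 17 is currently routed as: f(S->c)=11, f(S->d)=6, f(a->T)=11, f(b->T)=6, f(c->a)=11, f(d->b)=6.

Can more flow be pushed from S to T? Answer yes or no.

Residual reachable from S: {S, a, c, d}; T is not reachable.
Saturated cut: d->b, a->T with total capacity 17 = current flow value. Flow is maximum.

No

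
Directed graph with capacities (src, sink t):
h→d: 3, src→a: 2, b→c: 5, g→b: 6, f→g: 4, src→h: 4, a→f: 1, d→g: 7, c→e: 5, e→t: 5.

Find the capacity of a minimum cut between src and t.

Max flow = 4 (via 2 augmenting paths).
In the residual at optimum, the set reachable from src is {a, h, src}.
Cut edges: h→d (cap 3), a→f (cap 1). Sum = 4.

4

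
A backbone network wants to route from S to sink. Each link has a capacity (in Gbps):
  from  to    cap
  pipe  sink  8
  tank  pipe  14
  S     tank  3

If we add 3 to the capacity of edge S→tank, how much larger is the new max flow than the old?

Original max flow = 3.
After raising cap(S→tank), augmenting paths through that edge carry 3 more units.
New max flow = 6. Increase = 3.

3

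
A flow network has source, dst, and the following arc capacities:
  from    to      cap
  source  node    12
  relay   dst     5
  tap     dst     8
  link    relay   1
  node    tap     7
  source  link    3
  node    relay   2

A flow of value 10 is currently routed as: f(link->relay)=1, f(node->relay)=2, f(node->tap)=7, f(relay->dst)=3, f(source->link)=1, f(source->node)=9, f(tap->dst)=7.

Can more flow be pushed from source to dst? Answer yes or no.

No

Residual reachable from source: {link, node, source}; dst is not reachable.
Saturated cut: node->tap, node->relay, link->relay with total capacity 10 = current flow value. Flow is maximum.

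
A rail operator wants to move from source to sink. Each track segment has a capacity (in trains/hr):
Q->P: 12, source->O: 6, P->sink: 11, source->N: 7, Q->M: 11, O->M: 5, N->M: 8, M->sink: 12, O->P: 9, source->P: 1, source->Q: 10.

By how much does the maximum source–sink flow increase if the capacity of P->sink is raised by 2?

Original max flow = 23.
After raising cap(P->sink), augmenting paths through that edge carry 1 more unit.
New max flow = 24. Increase = 1.

1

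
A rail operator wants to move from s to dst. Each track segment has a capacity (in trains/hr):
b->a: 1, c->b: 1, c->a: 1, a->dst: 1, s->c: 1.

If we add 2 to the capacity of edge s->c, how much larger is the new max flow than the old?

0

Original max flow = 1.
Even with extra capacity on s->c, another cut of capacity 1 remains binding.
New max flow = 1. Increase = 0.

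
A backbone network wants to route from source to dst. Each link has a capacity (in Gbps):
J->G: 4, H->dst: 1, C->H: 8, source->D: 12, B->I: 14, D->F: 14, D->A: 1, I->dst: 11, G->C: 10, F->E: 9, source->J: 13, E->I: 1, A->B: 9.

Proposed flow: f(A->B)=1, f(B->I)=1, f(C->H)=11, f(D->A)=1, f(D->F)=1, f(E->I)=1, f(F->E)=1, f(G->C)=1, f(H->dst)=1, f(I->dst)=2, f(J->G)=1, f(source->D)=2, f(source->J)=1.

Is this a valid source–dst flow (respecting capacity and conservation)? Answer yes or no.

No

Capacity violated on C->H: flow 11 > capacity 8.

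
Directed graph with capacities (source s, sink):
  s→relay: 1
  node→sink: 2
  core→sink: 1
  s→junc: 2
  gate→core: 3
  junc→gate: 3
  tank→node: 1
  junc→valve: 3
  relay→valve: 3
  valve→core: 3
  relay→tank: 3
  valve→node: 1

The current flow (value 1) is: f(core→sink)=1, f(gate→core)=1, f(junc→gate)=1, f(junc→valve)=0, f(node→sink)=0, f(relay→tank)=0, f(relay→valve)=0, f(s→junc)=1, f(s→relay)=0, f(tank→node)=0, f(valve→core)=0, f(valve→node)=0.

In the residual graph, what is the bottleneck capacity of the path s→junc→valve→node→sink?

Residual capacities along the path: s→junc: 1, junc→valve: 3, valve→node: 1, node→sink: 2.
Minimum is 1.

1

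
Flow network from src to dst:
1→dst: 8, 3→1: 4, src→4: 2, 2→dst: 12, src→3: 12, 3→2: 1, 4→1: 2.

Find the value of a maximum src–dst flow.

Augment src→4→1→dst: bottleneck 2. Total 2.
Augment src→3→1→dst: bottleneck 4. Total 6.
Augment src→3→2→dst: bottleneck 1. Total 7.
No augmenting path remains in the residual graph.

7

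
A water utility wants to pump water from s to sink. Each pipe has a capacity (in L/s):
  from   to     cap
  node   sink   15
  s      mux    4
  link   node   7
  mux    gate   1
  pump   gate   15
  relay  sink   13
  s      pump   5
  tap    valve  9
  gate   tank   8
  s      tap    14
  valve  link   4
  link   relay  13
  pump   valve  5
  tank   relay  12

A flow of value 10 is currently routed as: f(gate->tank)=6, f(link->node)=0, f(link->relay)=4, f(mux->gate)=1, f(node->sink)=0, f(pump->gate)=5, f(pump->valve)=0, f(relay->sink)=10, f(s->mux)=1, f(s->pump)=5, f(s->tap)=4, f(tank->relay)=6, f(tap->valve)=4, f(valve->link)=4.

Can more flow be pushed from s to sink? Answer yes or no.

Residual reachable from s: {mux, s, tap, valve}; sink is not reachable.
Saturated cut: s->pump, mux->gate, valve->link with total capacity 10 = current flow value. Flow is maximum.

No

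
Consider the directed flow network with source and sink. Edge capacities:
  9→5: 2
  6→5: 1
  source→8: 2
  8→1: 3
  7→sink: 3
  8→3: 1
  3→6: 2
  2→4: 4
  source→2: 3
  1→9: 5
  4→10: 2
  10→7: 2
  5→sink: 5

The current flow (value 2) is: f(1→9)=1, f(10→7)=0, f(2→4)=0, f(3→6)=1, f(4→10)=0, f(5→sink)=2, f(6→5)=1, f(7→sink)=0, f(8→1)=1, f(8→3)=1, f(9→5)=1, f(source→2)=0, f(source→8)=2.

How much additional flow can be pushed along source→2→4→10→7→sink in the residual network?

2

Residual capacities along the path: source→2: 3, 2→4: 4, 4→10: 2, 10→7: 2, 7→sink: 3.
Minimum is 2.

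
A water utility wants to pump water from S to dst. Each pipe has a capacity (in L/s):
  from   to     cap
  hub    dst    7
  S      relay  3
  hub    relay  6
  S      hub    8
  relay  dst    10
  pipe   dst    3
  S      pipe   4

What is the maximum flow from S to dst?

14

Augment S→hub→dst: bottleneck 7. Total 7.
Augment S→pipe→dst: bottleneck 3. Total 10.
Augment S→relay→dst: bottleneck 3. Total 13.
Augment S→hub→relay→dst: bottleneck 1. Total 14.
No augmenting path remains in the residual graph.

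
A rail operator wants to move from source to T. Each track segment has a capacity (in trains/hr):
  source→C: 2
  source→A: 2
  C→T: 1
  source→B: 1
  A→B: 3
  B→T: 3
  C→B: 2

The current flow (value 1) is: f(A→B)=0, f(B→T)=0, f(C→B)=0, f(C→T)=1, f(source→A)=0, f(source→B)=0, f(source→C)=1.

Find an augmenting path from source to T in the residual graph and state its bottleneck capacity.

Residual along source→B→T: source→B: 1, B→T: 3.
Bottleneck = min = 1.

source→B→T, bottleneck 1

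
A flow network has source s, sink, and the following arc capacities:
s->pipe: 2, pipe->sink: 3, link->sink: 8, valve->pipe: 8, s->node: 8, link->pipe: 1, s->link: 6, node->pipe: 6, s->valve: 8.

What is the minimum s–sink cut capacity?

Max flow = 9 (via 3 augmenting paths).
In the residual at optimum, the set reachable from s is {node, pipe, s, valve}.
Cut edges: s->link (cap 6), pipe->sink (cap 3). Sum = 9.

9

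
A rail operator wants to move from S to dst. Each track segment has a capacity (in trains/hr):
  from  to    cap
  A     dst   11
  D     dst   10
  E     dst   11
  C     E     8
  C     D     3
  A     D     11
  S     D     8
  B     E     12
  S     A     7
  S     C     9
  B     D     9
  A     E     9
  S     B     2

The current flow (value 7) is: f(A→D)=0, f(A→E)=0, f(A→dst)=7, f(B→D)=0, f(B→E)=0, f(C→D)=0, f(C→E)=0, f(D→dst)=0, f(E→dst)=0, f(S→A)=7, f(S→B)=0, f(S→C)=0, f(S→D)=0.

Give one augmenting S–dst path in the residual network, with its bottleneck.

S→D→dst, bottleneck 8

Residual along S→D→dst: S→D: 8, D→dst: 10.
Bottleneck = min = 8.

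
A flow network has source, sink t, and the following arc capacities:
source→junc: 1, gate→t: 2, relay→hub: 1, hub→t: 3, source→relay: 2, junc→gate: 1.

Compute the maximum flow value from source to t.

2

Augment source→junc→gate→t: bottleneck 1. Total 1.
Augment source→relay→hub→t: bottleneck 1. Total 2.
No augmenting path remains in the residual graph.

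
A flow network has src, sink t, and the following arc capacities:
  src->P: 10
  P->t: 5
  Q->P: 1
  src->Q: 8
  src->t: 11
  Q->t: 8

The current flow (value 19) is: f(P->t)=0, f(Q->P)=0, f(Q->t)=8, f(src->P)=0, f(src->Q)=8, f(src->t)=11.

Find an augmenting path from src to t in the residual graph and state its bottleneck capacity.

src->P->t, bottleneck 5

Residual along src->P->t: src->P: 10, P->t: 5.
Bottleneck = min = 5.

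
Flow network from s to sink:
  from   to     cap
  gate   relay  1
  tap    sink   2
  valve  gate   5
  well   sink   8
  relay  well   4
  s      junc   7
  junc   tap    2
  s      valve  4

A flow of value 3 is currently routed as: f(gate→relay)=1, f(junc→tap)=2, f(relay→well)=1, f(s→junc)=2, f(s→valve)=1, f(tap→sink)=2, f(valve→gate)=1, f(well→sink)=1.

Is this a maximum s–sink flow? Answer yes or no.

Yes

Residual reachable from s: {gate, junc, s, valve}; sink is not reachable.
Saturated cut: junc→tap, gate→relay with total capacity 3 = current flow value. Flow is maximum.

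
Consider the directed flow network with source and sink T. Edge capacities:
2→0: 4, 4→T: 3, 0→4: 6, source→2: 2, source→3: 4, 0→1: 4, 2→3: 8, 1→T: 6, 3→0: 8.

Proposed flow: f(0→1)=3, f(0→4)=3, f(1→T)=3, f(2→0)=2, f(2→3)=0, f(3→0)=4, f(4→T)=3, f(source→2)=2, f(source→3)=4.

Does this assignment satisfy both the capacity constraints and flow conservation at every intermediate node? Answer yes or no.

Every edge has 0 ≤ f(e) ≤ cap(e).
At each intermediate node, inflow equals outflow.

Yes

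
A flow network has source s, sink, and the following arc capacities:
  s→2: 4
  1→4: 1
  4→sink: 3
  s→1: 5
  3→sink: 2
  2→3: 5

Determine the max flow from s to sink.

3

Augment s→1→4→sink: bottleneck 1. Total 1.
Augment s→2→3→sink: bottleneck 2. Total 3.
No augmenting path remains in the residual graph.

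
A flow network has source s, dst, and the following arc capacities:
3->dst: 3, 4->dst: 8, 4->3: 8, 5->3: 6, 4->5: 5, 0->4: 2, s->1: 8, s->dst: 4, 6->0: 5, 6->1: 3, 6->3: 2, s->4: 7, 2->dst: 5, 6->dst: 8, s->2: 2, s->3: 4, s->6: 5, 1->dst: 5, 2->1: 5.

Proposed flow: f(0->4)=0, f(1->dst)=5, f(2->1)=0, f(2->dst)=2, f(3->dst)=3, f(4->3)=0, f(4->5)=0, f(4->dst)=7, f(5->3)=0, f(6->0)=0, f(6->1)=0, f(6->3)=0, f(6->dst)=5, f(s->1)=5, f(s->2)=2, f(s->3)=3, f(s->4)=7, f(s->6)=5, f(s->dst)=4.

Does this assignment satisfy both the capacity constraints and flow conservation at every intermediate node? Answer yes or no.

Every edge has 0 ≤ f(e) ≤ cap(e).
At each intermediate node, inflow equals outflow.

Yes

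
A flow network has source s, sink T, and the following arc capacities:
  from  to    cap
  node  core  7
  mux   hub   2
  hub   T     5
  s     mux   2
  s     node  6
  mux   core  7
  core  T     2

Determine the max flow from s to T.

Augment s→mux→hub→T: bottleneck 2. Total 2.
Augment s→node→core→T: bottleneck 2. Total 4.
No augmenting path remains in the residual graph.

4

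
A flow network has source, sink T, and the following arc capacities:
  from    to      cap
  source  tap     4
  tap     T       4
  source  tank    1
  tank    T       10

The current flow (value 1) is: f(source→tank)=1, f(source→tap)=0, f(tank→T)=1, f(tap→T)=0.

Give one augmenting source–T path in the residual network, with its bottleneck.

Residual along source→tap→T: source→tap: 4, tap→T: 4.
Bottleneck = min = 4.

source→tap→T, bottleneck 4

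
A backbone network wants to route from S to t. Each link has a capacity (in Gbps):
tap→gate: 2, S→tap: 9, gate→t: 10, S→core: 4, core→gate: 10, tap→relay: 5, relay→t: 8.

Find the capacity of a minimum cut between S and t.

11

Max flow = 11 (via 3 augmenting paths).
In the residual at optimum, the set reachable from S is {S, tap}.
Cut edges: S→core (cap 4), tap→relay (cap 5), tap→gate (cap 2). Sum = 11.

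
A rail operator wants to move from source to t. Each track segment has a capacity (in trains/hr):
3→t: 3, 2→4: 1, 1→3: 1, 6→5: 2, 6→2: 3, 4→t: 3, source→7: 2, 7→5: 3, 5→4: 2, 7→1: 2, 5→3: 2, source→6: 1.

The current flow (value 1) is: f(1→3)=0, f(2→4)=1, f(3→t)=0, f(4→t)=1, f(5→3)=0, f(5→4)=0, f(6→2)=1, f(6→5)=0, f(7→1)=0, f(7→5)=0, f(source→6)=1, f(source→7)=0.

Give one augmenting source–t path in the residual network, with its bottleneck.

Residual along source→7→5→4→t: source→7: 2, 7→5: 3, 5→4: 2, 4→t: 2.
Bottleneck = min = 2.

source→7→5→4→t, bottleneck 2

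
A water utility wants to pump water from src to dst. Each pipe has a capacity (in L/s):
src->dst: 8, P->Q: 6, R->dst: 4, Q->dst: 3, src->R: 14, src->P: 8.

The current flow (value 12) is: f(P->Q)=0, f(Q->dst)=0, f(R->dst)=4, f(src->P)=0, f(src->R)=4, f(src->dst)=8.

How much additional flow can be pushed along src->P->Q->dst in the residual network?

Residual capacities along the path: src->P: 8, P->Q: 6, Q->dst: 3.
Minimum is 3.

3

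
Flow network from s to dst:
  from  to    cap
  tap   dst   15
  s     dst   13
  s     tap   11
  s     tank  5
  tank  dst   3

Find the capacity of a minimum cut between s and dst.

27

Max flow = 27 (via 3 augmenting paths).
In the residual at optimum, the set reachable from s is {s, tank}.
Cut edges: s→tap (cap 11), s→dst (cap 13), tank→dst (cap 3). Sum = 27.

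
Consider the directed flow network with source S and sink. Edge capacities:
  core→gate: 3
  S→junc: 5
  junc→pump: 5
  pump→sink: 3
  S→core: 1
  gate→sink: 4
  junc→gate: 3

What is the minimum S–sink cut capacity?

6

Max flow = 6 (via 3 augmenting paths).
In the residual at optimum, the set reachable from S is {S}.
Cut edges: S→junc (cap 5), S→core (cap 1). Sum = 6.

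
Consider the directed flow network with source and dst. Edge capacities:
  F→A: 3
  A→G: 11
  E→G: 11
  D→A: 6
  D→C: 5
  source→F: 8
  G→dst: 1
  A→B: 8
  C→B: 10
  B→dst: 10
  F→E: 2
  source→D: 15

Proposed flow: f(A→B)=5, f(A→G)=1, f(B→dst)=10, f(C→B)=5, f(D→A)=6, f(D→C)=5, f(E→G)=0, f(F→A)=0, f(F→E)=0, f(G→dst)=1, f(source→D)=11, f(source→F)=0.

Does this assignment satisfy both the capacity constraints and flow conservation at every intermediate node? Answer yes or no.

Yes

Every edge has 0 ≤ f(e) ≤ cap(e).
At each intermediate node, inflow equals outflow.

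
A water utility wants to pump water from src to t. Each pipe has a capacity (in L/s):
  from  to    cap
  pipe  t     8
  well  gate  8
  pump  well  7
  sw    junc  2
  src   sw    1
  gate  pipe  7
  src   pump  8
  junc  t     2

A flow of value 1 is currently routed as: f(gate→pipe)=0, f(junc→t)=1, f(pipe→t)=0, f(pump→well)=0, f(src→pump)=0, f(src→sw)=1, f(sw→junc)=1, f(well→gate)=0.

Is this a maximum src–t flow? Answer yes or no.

No

Residual path src→pump→well→gate→pipe→t has bottleneck 7 > 0.
Pushing 7 along it raises the flow to 8, so the given flow is not maximum.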